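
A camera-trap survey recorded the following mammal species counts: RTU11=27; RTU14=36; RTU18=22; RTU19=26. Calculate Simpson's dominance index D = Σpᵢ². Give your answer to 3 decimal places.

Total N = 27+36+22+26 = 111, so the proportions are 0.24324, 0.32432, 0.1982, 0.23423 (working shown to 5 dp, full precision carried).
D = 0.24324² + 0.32432² + 0.1982² + 0.23423² = 0.05917 + 0.10519 + 0.03928 + 0.05487 = 0.25850.
To 3 decimal places, D = 0.259.

0.259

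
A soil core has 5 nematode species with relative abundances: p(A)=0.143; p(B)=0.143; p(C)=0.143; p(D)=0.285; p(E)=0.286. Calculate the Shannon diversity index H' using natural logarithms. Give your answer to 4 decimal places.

Each pᵢ ln pᵢ term (working shown to 6 dp, full precision carried): 0.143×(-1.944911)=-0.278122, 0.143×(-1.944911)=-0.278122, 0.143×(-1.944911)=-0.278122, 0.285×(-1.255266)=-0.357751, 0.286×(-1.251763)=-0.358004.
Sum = -1.550122, so H' = 1.5501.

1.5501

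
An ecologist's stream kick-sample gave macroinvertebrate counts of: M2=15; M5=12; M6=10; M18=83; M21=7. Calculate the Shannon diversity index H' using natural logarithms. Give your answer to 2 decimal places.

Total N = 15+12+10+83+7 = 127, so the proportions are 0.1181, 0.0945, 0.0787, 0.6535, 0.0551 (working shown to 4 dp, full precision carried).
Each pᵢ ln pᵢ term: 0.1181×(-2.1361)=-0.2523, 0.0945×(-2.3593)=-0.2229, 0.0787×(-2.5416)=-0.2001, 0.6535×(-0.4253)=-0.2780, 0.0551×(-2.8983)=-0.1597.
Sum = -1.1131, so H' = 1.11.

1.11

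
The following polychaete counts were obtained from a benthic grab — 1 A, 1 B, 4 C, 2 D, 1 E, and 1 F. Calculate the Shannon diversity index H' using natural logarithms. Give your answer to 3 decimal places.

1.609

Total N = 1+1+4+2+1+1 = 10, so the proportions are 0.1, 0.1, 0.4, 0.2, 0.1, 0.1 (working shown to 5 dp, full precision carried).
Each pᵢ ln pᵢ term: 0.1×(-2.30259)=-0.23026, 0.1×(-2.30259)=-0.23026, 0.4×(-0.91629)=-0.36652, 0.2×(-1.60944)=-0.32189, 0.1×(-2.30259)=-0.23026, 0.1×(-2.30259)=-0.23026.
Sum = -1.60944, so H' = 1.609.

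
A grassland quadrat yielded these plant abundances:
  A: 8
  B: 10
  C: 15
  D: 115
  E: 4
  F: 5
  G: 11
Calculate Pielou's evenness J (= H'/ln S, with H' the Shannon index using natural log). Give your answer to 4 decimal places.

Total N = 8+10+15+115+4+5+11 = 168, so the proportions are 0.047619, 0.059524, 0.089286, 0.684524, 0.02381, 0.029762, 0.065476 (working shown to 6 dp, full precision carried).
H' = −Σ pᵢ ln pᵢ = −((-0.144977) + (-0.167939) + (-0.215707) + (-0.259456) + (-0.088992) + (-0.104599) + (-0.178493)) = 1.160163.
With S = 7 species, ln S = 1.945910, so J = 1.160163/1.945910 = 0.596206, i.e. 0.5962 to 4 decimal places.

0.5962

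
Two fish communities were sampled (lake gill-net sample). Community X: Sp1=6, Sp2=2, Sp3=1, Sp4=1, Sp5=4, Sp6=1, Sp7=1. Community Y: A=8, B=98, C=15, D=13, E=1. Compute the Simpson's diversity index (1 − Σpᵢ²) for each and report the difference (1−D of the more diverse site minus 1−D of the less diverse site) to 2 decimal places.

Community X: N=16, proportions 0.375, 0.125, 0.0625, 0.0625, 0.25, 0.0625, 0.0625, giving 1−D = 0.7656 (working shown to 4 dp, full precision carried).
Community Y: N=135, proportions 0.0593, 0.7259, 0.1111, 0.0963, 0.0074, giving 1−D = 0.4478.
Difference = |0.7656 − 0.4478| = 0.3178, i.e. 0.32 to 2 decimal places.

0.32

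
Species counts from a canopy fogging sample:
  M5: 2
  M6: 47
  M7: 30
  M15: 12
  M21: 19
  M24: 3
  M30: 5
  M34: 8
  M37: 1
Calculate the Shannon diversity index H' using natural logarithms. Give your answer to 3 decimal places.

1.709

Total N = 2+47+30+12+19+3+5+8+1 = 127, so the proportions are 0.01575, 0.37008, 0.23622, 0.09449, 0.14961, 0.02362, 0.03937, 0.06299, 0.00787 (working shown to 5 dp, full precision carried).
Each pᵢ ln pᵢ term: 0.01575×(-4.15104)=-0.06537, 0.37008×(-0.99404)=-0.36787, 0.23622×(-1.44299)=-0.34086, 0.09449×(-2.35928)=-0.22292, 0.14961×(-1.89975)=-0.28421, 0.02362×(-3.74557)=-0.08848, 0.03937×(-3.23475)=-0.12735, 0.06299×(-2.76475)=-0.17416, 0.00787×(-4.84419)=-0.03814.
Sum = -1.70938, so H' = 1.709.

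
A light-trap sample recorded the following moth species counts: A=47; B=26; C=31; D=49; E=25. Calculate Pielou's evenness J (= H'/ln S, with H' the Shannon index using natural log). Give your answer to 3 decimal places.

Total N = 47+26+31+49+25 = 178, so the proportions are 0.26404, 0.14607, 0.17416, 0.27528, 0.14045 (working shown to 5 dp, full precision carried).
H' = −Σ pᵢ ln pᵢ = −((-0.35161) + (-0.28099) + (-0.30439) + (-0.35510) + (-0.27569)) = 1.56778.
With S = 5 species, ln S = 1.60944, so J = 1.56778/1.60944 = 0.97412, i.e. 0.974 to 3 decimal places.

0.974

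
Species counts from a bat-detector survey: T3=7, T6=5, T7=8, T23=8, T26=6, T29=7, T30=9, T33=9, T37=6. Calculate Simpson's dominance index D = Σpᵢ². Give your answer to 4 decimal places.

0.1148

Total N = 7+5+8+8+6+7+9+9+6 = 65, so the proportions are 0.107692, 0.076923, 0.123077, 0.123077, 0.092308, 0.107692, 0.138462, 0.138462, 0.092308 (working shown to 6 dp, full precision carried).
D = 0.107692² + 0.076923² + 0.123077² + 0.123077² + 0.092308² + 0.107692² + 0.138462² + 0.138462² + 0.092308² = 0.011598 + 0.005917 + 0.015148 + 0.015148 + 0.008521 + 0.011598 + 0.019172 + 0.019172 + 0.008521 = 0.114793.
To 4 decimal places, D = 0.1148.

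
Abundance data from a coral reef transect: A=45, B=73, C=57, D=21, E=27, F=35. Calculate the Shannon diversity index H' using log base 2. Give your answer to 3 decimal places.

2.462

Total N = 45+73+57+21+27+35 = 258, so the proportions are 0.17442, 0.28295, 0.22093, 0.0814, 0.10465, 0.13566 (working shown to 5 dp, full precision carried).
Each pᵢ log₂ pᵢ term: 0.17442×(-2.51937)=-0.43943, 0.28295×(-1.82140)=-0.51536, 0.22093×(-2.17834)=-0.48126, 0.0814×(-3.61891)=-0.29456, 0.10465×(-3.25634)=-0.34078, 0.13566×(-2.88194)=-0.39096.
Sum = -2.46235, so H' = 2.462.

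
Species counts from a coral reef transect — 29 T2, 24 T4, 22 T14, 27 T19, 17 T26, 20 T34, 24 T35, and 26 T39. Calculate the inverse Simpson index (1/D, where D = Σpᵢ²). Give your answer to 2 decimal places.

7.81

Total N = 29+24+22+27+17+20+24+26 = 189, so the proportions are 0.153439, 0.126984, 0.116402, 0.142857, 0.089947, 0.10582, 0.126984, 0.137566 (working shown to 6 dp, full precision carried).
D = 0.153439² + 0.126984² + 0.116402² + 0.142857² + 0.089947² + 0.10582² + 0.126984² + 0.137566² = 0.023544 + 0.016125 + 0.013549 + 0.020408 + 0.008090 + 0.011198 + 0.016125 + 0.018924 = 0.127964.
So 1/D = 7.8147, i.e. 7.81 to 2 decimal places.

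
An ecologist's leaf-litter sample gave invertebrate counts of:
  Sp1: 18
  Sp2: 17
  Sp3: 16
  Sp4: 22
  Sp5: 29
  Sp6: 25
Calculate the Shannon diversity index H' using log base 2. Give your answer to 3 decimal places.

2.551

Total N = 18+17+16+22+29+25 = 127, so the proportions are 0.14173, 0.13386, 0.12598, 0.17323, 0.22835, 0.19685 (working shown to 5 dp, full precision carried).
Each pᵢ log₂ pᵢ term: 0.14173×(-2.81876)=-0.39951, 0.13386×(-2.90122)=-0.38835, 0.12598×(-2.98868)=-0.37653, 0.17323×(-2.52925)=-0.43814, 0.22835×(-2.13070)=-0.48654, 0.19685×(-2.34483)=-0.46158.
Sum = -2.55065, so H' = 2.551.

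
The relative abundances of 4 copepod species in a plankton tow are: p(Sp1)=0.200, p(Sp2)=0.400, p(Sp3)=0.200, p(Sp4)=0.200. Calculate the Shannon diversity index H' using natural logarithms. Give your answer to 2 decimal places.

1.33

Each pᵢ ln pᵢ term (working shown to 4 dp, full precision carried): 0.2×(-1.6094)=-0.3219, 0.4×(-0.9163)=-0.3665, 0.2×(-1.6094)=-0.3219, 0.2×(-1.6094)=-0.3219.
Sum = -1.3322, so H' = 1.33.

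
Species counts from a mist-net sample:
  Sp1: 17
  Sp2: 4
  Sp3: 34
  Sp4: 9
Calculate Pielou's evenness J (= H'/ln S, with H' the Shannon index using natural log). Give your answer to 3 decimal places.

0.820

Total N = 17+4+34+9 = 64, so the proportions are 0.26562, 0.0625, 0.53125, 0.14062 (working shown to 5 dp, full precision carried).
H' = −Σ pᵢ ln pᵢ = −((-0.35213) + (-0.17329) + (-0.33603) + (-0.27586)) = 1.13730.
With S = 4 species, ln S = 1.38629, so J = 1.13730/1.38629 = 0.82039, i.e. 0.820 to 3 decimal places.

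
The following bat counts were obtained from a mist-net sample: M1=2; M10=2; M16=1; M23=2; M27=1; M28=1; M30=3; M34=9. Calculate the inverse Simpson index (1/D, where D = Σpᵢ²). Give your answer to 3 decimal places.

Total N = 2+2+1+2+1+1+3+9 = 21, so the proportions are 0.0952381, 0.0952381, 0.047619, 0.0952381, 0.047619, 0.047619, 0.1428571, 0.4285714 (working shown to 7 dp, full precision carried).
D = 0.0952381² + 0.0952381² + 0.047619² + 0.0952381² + 0.047619² + 0.047619² + 0.1428571² + 0.4285714² = 0.0090703 + 0.0090703 + 0.0022676 + 0.0090703 + 0.0022676 + 0.0022676 + 0.0204082 + 0.1836735 = 0.2380952.
So 1/D = 4.20000, i.e. 4.200 to 3 decimal places.

4.200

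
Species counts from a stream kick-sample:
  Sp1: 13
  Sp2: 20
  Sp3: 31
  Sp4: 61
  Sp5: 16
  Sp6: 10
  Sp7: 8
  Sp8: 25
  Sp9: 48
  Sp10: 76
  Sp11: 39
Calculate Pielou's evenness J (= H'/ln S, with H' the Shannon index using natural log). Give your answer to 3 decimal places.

Total N = 13+20+31+61+16+10+8+25+48+76+39 = 347, so the proportions are 0.03746, 0.05764, 0.08934, 0.17579, 0.04611, 0.02882, 0.02305, 0.07205, 0.13833, 0.21902, 0.11239 (working shown to 5 dp, full precision carried).
H' = −Σ pᵢ ln pᵢ = −((-0.12305) + (-0.16447) + (-0.21578) + (-0.30561) + (-0.14187) + (-0.10221) + (-0.08691) + (-0.18951) + (-0.27363) + (-0.33260) + (-0.24566)) = 2.18130.
With S = 11 species, ln S = 2.39790, so J = 2.18130/2.39790 = 0.90967, i.e. 0.910 to 3 decimal places.

0.910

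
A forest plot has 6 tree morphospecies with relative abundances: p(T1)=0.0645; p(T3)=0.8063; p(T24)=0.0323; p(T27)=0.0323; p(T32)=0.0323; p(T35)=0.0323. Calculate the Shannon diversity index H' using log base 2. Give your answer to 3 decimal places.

Each pᵢ log₂ pᵢ term (working shown to 5 dp, full precision carried): 0.0645×(-3.95456)=-0.25507, 0.8063×(-0.31061)=-0.25045, 0.0323×(-4.95232)=-0.15996, 0.0323×(-4.95232)=-0.15996, 0.0323×(-4.95232)=-0.15996, 0.0323×(-4.95232)=-0.15996.
Sum = -1.14535, so H' = 1.145.

1.145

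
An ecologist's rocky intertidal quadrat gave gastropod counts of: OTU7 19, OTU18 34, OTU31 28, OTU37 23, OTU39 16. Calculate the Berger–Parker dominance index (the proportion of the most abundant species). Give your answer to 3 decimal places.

Total N = 19+34+28+23+16 = 120, so the proportions are 0.15833, 0.28333, 0.23333, 0.19167, 0.13333 (working shown to 5 dp, full precision carried).
The largest proportion is 0.28333, i.e. d = 0.283 to 3 decimal places.

0.283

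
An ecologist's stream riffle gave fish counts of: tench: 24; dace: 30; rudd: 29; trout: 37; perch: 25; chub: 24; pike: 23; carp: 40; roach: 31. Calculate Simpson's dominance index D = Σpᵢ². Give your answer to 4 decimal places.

0.1153

Total N = 24+30+29+37+25+24+23+40+31 = 263, so the proportions are 0.091255, 0.114068, 0.110266, 0.140684, 0.095057, 0.091255, 0.087452, 0.152091, 0.117871 (working shown to 6 dp, full precision carried).
D = 0.091255² + 0.114068² + 0.110266² + 0.140684² + 0.095057² + 0.091255² + 0.087452² + 0.152091² + 0.117871² = 0.008327 + 0.013012 + 0.012159 + 0.019792 + 0.009036 + 0.008327 + 0.007648 + 0.023132 + 0.013894 = 0.115326.
To 4 decimal places, D = 0.1153.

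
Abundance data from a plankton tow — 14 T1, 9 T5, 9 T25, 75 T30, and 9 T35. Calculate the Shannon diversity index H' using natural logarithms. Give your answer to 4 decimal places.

1.1322

Total N = 14+9+9+75+9 = 116, so the proportions are 0.12069, 0.077586, 0.077586, 0.646552, 0.077586 (working shown to 6 dp, full precision carried).
Each pᵢ ln pᵢ term: 0.12069×(-2.114533)=-0.255202, 0.077586×(-2.556366)=-0.198339, 0.077586×(-2.556366)=-0.198339, 0.646552×(-0.436102)=-0.281963, 0.077586×(-2.556366)=-0.198339.
Sum = -1.132181, so H' = 1.1322.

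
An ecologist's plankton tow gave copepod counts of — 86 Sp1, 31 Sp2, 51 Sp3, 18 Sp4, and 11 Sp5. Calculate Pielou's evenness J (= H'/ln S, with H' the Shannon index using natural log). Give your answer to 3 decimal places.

0.859

Total N = 86+31+51+18+11 = 197, so the proportions are 0.43655, 0.15736, 0.25888, 0.09137, 0.05584 (working shown to 5 dp, full precision carried).
H' = −Σ pᵢ ln pᵢ = −((-0.36184) + (-0.29099) + (-0.34985) + (-0.21863) + (-0.16111)) = 1.38242.
With S = 5 species, ln S = 1.60944, so J = 1.38242/1.60944 = 0.85895, i.e. 0.859 to 3 decimal places.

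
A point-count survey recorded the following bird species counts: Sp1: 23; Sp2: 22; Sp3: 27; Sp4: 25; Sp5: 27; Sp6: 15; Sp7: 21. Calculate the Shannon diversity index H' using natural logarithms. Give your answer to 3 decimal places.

Total N = 23+22+27+25+27+15+21 = 160, so the proportions are 0.14375, 0.1375, 0.16875, 0.15625, 0.16875, 0.09375, 0.13125 (working shown to 5 dp, full precision carried).
Each pᵢ ln pᵢ term: 0.14375×(-1.93968)=-0.27883, 0.1375×(-1.98413)=-0.27282, 0.16875×(-1.77934)=-0.30026, 0.15625×(-1.85630)=-0.29005, 0.16875×(-1.77934)=-0.30026, 0.09375×(-2.36712)=-0.22192, 0.13125×(-2.03065)=-0.26652.
Sum = -1.93066, so H' = 1.931.

1.931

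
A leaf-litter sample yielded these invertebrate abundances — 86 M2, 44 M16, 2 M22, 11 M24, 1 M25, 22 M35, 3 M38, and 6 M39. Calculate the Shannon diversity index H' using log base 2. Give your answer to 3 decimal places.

2.015

Total N = 86+44+2+11+1+22+3+6 = 175, so the proportions are 0.49143, 0.25143, 0.01143, 0.06286, 0.00571, 0.12571, 0.01714, 0.03429 (working shown to 5 dp, full precision carried).
Each pᵢ log₂ pᵢ term: 0.49143×(-1.02495)=-0.50369, 0.25143×(-1.99178)=-0.50079, 0.01143×(-6.45121)=-0.07373, 0.06286×(-3.99178)=-0.25091, 0.00571×(-7.45121)=-0.04258, 0.12571×(-2.99178)=-0.37611, 0.01714×(-5.86625)=-0.10056, 0.03429×(-4.86625)=-0.16684.
Sum = -2.01521, so H' = 2.015.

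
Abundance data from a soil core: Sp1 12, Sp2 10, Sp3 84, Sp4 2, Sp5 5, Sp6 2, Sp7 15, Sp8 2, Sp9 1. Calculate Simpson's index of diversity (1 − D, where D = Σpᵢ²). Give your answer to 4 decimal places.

0.5724

Total N = 12+10+84+2+5+2+15+2+1 = 133, so the proportions are 0.090226, 0.075188, 0.631579, 0.015038, 0.037594, 0.015038, 0.112782, 0.015038, 0.007519 (working shown to 6 dp, full precision carried).
D = 0.090226² + 0.075188² + 0.631579² + 0.015038² + 0.037594² + 0.015038² + 0.112782² + 0.015038² + 0.007519² = 0.008141 + 0.005653 + 0.398892 + 0.000226 + 0.001413 + 0.000226 + 0.012720 + 0.000226 + 0.000057 = 0.427554.
So 1 − D = 0.572446, i.e. 0.5724 to 4 decimal places.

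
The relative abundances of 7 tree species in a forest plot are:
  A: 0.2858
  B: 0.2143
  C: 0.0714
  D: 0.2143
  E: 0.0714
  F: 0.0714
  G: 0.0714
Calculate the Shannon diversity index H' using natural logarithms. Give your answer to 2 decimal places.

Each pᵢ ln pᵢ term (working shown to 4 dp, full precision carried): 0.2858×(-1.2525)=-0.3580, 0.2143×(-1.5404)=-0.3301, 0.0714×(-2.6395)=-0.1885, 0.2143×(-1.5404)=-0.3301, 0.0714×(-2.6395)=-0.1885, 0.0714×(-2.6395)=-0.1885, 0.0714×(-2.6395)=-0.1885.
Sum = -1.7720, so H' = 1.77.

1.77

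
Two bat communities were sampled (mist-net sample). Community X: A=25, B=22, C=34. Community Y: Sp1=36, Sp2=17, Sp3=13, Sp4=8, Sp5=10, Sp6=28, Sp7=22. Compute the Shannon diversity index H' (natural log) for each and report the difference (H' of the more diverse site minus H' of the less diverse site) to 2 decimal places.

0.75

Community X: N=81, proportions 0.3086, 0.2716, 0.4198, giving H' = 1.0812 (working shown to 4 dp, full precision carried).
Community Y: N=134, proportions 0.2687, 0.1269, 0.097, 0.0597, 0.0746, 0.209, 0.1642, giving H' = 1.8271.
Difference = |1.0812 − 1.8271| = 0.7459, i.e. 0.75 to 2 decimal places.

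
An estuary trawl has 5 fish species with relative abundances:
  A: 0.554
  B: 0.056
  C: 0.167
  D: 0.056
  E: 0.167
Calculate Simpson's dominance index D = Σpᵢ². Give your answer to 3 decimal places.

0.369

D = 0.554² + 0.056² + 0.167² + 0.056² + 0.167² = 0.30692 + 0.00314 + 0.02789 + 0.00314 + 0.02789 = 0.36897 (working shown to 5 dp, full precision carried).
To 3 decimal places, D = 0.369.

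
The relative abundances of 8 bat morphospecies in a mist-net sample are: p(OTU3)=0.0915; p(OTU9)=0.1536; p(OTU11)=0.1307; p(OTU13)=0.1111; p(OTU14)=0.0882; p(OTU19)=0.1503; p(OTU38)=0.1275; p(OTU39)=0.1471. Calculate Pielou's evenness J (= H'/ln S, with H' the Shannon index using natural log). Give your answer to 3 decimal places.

H' = −Σ pᵢ ln pᵢ = −((-0.21881) + (-0.28775) + (-0.26595) + (-0.24412) + (-0.21416) + (-0.28484) + (-0.26260) + (-0.28194)) = 2.06019 (working shown to 5 dp, full precision carried).
With S = 8 species, ln S = 2.07944, so J = 2.06019/2.07944 = 0.99074, i.e. 0.991 to 3 decimal places.

0.991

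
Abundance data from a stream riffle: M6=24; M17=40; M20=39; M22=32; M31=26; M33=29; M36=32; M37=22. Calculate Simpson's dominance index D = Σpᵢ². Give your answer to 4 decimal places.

Total N = 24+40+39+32+26+29+32+22 = 244, so the proportions are 0.098361, 0.163934, 0.159836, 0.131148, 0.106557, 0.118852, 0.131148, 0.090164 (working shown to 6 dp, full precision carried).
D = 0.098361² + 0.163934² + 0.159836² + 0.131148² + 0.106557² + 0.118852² + 0.131148² + 0.090164² = 0.009675 + 0.026874 + 0.025548 + 0.017200 + 0.011354 + 0.014126 + 0.017200 + 0.008130 = 0.130106.
To 4 decimal places, D = 0.1301.

0.1301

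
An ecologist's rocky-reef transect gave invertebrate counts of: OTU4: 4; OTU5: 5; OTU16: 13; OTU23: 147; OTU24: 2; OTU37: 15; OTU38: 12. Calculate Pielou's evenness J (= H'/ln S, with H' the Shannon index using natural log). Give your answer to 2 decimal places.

Total N = 4+5+13+147+2+15+12 = 198, so the proportions are 0.0202, 0.0253, 0.0657, 0.7424, 0.0101, 0.0758, 0.0606 (working shown to 4 dp, full precision carried).
H' = −Σ pᵢ ln pᵢ = −((-0.0788) + (-0.0929) + (-0.1788) + (-0.2211) + (-0.0464) + (-0.1955) + (-0.1699)) = 0.9834.
With S = 7 species, ln S = 1.9459, so J = 0.9834/1.9459 = 0.5054, i.e. 0.51 to 2 decimal places.

0.51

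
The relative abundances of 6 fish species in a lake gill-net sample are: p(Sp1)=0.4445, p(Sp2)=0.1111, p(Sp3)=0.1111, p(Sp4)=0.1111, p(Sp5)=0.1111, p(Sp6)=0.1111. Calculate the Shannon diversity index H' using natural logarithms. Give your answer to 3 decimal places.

Each pᵢ ln pᵢ term (working shown to 5 dp, full precision carried): 0.4445×(-0.81081)=-0.36040, 0.1111×(-2.19732)=-0.24412, 0.1111×(-2.19732)=-0.24412, 0.1111×(-2.19732)=-0.24412, 0.1111×(-2.19732)=-0.24412, 0.1111×(-2.19732)=-0.24412.
Sum = -1.58102, so H' = 1.581.

1.581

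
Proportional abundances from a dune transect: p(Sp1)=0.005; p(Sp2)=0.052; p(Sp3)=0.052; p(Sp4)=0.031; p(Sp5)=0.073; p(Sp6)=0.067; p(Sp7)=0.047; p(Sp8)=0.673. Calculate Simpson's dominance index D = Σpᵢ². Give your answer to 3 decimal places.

D = 0.005² + 0.052² + 0.052² + 0.031² + 0.073² + 0.067² + 0.047² + 0.673² = 0.00003 + 0.00270 + 0.00270 + 0.00096 + 0.00533 + 0.00449 + 0.00221 + 0.45293 = 0.47135 (working shown to 5 dp, full precision carried).
To 3 decimal places, D = 0.471.

0.471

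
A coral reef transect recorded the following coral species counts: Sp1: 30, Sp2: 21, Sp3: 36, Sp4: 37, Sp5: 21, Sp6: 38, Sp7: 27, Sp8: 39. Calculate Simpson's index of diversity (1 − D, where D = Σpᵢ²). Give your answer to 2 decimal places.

0.87

Total N = 30+21+36+37+21+38+27+39 = 249, so the proportions are 0.1205, 0.0843, 0.1446, 0.1486, 0.0843, 0.1526, 0.1084, 0.1566 (working shown to 4 dp, full precision carried).
D = 0.1205² + 0.0843² + 0.1446² + 0.1486² + 0.0843² + 0.1526² + 0.1084² + 0.1566² = 0.0145 + 0.0071 + 0.0209 + 0.0221 + 0.0071 + 0.0233 + 0.0118 + 0.0245 = 0.1313.
So 1 − D = 0.8687, i.e. 0.87 to 2 decimal places.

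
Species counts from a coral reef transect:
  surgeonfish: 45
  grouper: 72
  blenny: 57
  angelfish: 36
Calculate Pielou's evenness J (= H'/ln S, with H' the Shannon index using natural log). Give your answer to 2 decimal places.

0.98

Total N = 45+72+57+36 = 210, so the proportions are 0.2143, 0.3429, 0.2714, 0.1714 (working shown to 4 dp, full precision carried).
H' = −Σ pᵢ ln pᵢ = −((-0.3301) + (-0.3670) + (-0.3540) + (-0.3023)) = 1.3534.
With S = 4 species, ln S = 1.3863, so J = 1.3534/1.3863 = 0.9763, i.e. 0.98 to 2 decimal places.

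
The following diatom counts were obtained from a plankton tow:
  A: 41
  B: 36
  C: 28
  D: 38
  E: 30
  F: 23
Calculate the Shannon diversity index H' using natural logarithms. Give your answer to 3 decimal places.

1.773

Total N = 41+36+28+38+30+23 = 196, so the proportions are 0.20918, 0.18367, 0.14286, 0.19388, 0.15306, 0.11735 (working shown to 5 dp, full precision carried).
Each pᵢ ln pᵢ term: 0.20918×(-1.56454)=-0.32728, 0.18367×(-1.69460)=-0.31125, 0.14286×(-1.94591)=-0.27799, 0.19388×(-1.64053)=-0.31806, 0.15306×(-1.87692)=-0.28728, 0.11735×(-2.14262)=-0.25143.
Sum = -1.77329, so H' = 1.773.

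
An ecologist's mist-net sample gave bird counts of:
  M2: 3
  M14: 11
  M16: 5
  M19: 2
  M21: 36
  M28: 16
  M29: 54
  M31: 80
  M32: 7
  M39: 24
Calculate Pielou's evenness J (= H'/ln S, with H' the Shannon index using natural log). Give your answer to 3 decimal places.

0.792

Total N = 3+11+5+2+36+16+54+80+7+24 = 238, so the proportions are 0.01261, 0.04622, 0.02101, 0.0084, 0.15126, 0.06723, 0.22689, 0.33613, 0.02941, 0.10084 (working shown to 5 dp, full precision carried).
H' = −Σ pᵢ ln pᵢ = −((-0.05513) + (-0.14209) + (-0.08115) + (-0.04016) + (-0.28569) + (-0.18149) + (-0.33654) + (-0.36647) + (-0.10372) + (-0.23135)) = 1.82380.
With S = 10 species, ln S = 2.30259, so J = 1.82380/2.30259 = 0.79207, i.e. 0.792 to 3 decimal places.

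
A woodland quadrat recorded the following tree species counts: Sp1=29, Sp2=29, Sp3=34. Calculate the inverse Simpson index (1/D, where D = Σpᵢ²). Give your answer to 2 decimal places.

2.98

Total N = 29+29+34 = 92, so the proportions are 0.31522, 0.31522, 0.36957 (working shown to 5 dp, full precision carried).
D = 0.31522² + 0.31522² + 0.36957² = 0.09936 + 0.09936 + 0.13658 = 0.33530.
So 1/D = 2.9824, i.e. 2.98 to 2 decimal places.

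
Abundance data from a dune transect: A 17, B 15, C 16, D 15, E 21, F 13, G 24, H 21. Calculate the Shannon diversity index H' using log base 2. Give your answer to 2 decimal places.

Total N = 17+15+16+15+21+13+24+21 = 142, so the proportions are 0.1197, 0.1056, 0.1127, 0.1056, 0.1479, 0.0915, 0.169, 0.1479 (working shown to 4 dp, full precision carried).
Each pᵢ log₂ pᵢ term: 0.1197×(-3.0623)=-0.3666, 0.1056×(-3.2429)=-0.3426, 0.1127×(-3.1497)=-0.3549, 0.1056×(-3.2429)=-0.3426, 0.1479×(-2.7574)=-0.4078, 0.0915×(-3.4493)=-0.3158, 0.169×(-2.5648)=-0.4335, 0.1479×(-2.7574)=-0.4078.
Sum = -2.9715, so H' = 2.97.

2.97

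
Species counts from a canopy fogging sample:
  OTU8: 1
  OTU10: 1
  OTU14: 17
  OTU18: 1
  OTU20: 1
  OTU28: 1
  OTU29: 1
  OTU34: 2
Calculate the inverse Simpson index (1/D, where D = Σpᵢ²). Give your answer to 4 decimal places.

Total N = 1+1+17+1+1+1+1+2 = 25, so the proportions are 0.04, 0.04, 0.68, 0.04, 0.04, 0.04, 0.04, 0.08 (working shown to 7 dp, full precision carried).
D = 0.04² + 0.04² + 0.68² + 0.04² + 0.04² + 0.04² + 0.04² + 0.08² = 0.0016000 + 0.0016000 + 0.4624000 + 0.0016000 + 0.0016000 + 0.0016000 + 0.0016000 + 0.0064000 = 0.4784000.
So 1/D = 2.090301, i.e. 2.0903 to 4 decimal places.

2.0903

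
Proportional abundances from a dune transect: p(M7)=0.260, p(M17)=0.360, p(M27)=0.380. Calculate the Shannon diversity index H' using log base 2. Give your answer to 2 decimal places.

Each pᵢ log₂ pᵢ term (working shown to 4 dp, full precision carried): 0.26×(-1.9434)=-0.5053, 0.36×(-1.4739)=-0.5306, 0.38×(-1.3959)=-0.5305.
Sum = -1.5664, so H' = 1.57.

1.57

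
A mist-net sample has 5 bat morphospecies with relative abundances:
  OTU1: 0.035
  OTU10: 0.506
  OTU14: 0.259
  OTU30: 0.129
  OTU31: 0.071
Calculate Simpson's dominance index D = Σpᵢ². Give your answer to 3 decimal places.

0.346

D = 0.035² + 0.506² + 0.259² + 0.129² + 0.071² = 0.00123 + 0.25604 + 0.06708 + 0.01664 + 0.00504 = 0.34602 (working shown to 5 dp, full precision carried).
To 3 decimal places, D = 0.346.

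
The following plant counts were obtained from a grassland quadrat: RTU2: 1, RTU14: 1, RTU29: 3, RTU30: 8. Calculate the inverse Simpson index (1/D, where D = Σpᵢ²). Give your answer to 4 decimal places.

Total N = 1+1+3+8 = 13, so the proportions are 0.0769231, 0.0769231, 0.2307692, 0.6153846 (working shown to 7 dp, full precision carried).
D = 0.0769231² + 0.0769231² + 0.2307692² + 0.6153846² = 0.0059172 + 0.0059172 + 0.0532544 + 0.3786982 = 0.4437870.
So 1/D = 2.253333, i.e. 2.2533 to 4 decimal places.

2.2533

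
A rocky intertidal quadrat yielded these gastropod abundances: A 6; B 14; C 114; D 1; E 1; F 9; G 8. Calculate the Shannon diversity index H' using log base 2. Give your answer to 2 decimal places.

Total N = 6+14+114+1+1+9+8 = 153, so the proportions are 0.0392, 0.0915, 0.7451, 0.0065, 0.0065, 0.0588, 0.0523 (working shown to 4 dp, full precision carried).
Each pᵢ log₂ pᵢ term: 0.0392×(-4.6724)=-0.1832, 0.0915×(-3.4500)=-0.3157, 0.7451×(-0.4245)=-0.3163, 0.0065×(-7.2574)=-0.0474, 0.0065×(-7.2574)=-0.0474, 0.0588×(-4.0875)=-0.2404, 0.0523×(-4.2574)=-0.2226.
Sum = -1.3731, so H' = 1.37.

1.37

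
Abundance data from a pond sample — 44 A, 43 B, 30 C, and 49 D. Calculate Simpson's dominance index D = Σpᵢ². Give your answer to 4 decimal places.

Total N = 44+43+30+49 = 166, so the proportions are 0.2650602, 0.2590361, 0.1807229, 0.2951807 (working shown to 7 dp, full precision carried).
D = 0.2650602² + 0.2590361² + 0.1807229² + 0.2951807² = 0.0702569 + 0.0670997 + 0.0326608 + 0.0871317 = 0.2571491.
To 4 decimal places, D = 0.2571.

0.2571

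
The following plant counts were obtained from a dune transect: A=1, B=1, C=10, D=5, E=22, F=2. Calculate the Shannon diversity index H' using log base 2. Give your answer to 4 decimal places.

1.8225

Total N = 1+1+10+5+22+2 = 41, so the proportions are 0.02439, 0.02439, 0.243902, 0.121951, 0.536585, 0.04878 (working shown to 6 dp, full precision carried).
Each pᵢ log₂ pᵢ term: 0.02439×(-5.357552)=-0.130672, 0.02439×(-5.357552)=-0.130672, 0.243902×(-2.035624)=-0.496494, 0.121951×(-3.035624)=-0.370198, 0.536585×(-0.898120)=-0.481918, 0.04878×(-4.357552)=-0.212564.
Sum = -1.822517, so H' = 1.8225.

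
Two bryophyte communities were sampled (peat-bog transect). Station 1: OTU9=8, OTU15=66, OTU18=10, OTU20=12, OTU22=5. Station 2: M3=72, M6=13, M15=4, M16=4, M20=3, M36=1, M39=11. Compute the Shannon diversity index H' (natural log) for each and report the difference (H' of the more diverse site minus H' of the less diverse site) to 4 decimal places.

Station 1: N=101, proportions 0.079208, 0.653465, 0.09901, 0.118812, 0.049505, giving H' = 1.109728 (working shown to 6 dp, full precision carried).
Station 2: N=108, proportions 0.666667, 0.12037, 0.037037, 0.037037, 0.027778, 0.009259, 0.101852, giving H' = 1.144841.
Difference = |1.109728 − 1.144841| = 0.035113, i.e. 0.0351 to 4 decimal places.

0.0351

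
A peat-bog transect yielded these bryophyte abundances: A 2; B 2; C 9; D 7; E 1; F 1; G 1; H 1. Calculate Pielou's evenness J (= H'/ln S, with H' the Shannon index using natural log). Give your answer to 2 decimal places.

Total N = 2+2+9+7+1+1+1+1 = 24, so the proportions are 0.0833, 0.0833, 0.375, 0.2917, 0.0417, 0.0417, 0.0417, 0.0417 (working shown to 4 dp, full precision carried).
H' = −Σ pᵢ ln pᵢ = −((-0.2071) + (-0.2071) + (-0.3678) + (-0.3594) + (-0.1324) + (-0.1324) + (-0.1324) + (-0.1324)) = 1.6710.
With S = 8 species, ln S = 2.0794, so J = 1.6710/2.0794 = 0.8036, i.e. 0.80 to 2 decimal places.

0.80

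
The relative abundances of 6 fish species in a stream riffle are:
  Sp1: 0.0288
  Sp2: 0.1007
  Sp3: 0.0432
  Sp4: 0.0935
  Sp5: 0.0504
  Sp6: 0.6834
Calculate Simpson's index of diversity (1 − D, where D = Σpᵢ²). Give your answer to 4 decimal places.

0.5088

D = 0.0288² + 0.1007² + 0.0432² + 0.0935² + 0.0504² + 0.6834² = 0.000829 + 0.010140 + 0.001866 + 0.008742 + 0.002540 + 0.467036 = 0.491154 (working shown to 6 dp, full precision carried).
So 1 − D = 0.508846, i.e. 0.5088 to 4 decimal places.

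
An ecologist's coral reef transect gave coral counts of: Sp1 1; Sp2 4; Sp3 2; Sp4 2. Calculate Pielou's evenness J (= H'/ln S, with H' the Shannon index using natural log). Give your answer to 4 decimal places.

0.9183

Total N = 1+4+2+2 = 9, so the proportions are 0.111111, 0.444444, 0.222222, 0.222222 (working shown to 6 dp, full precision carried).
H' = −Σ pᵢ ln pᵢ = −((-0.244136) + (-0.360413) + (-0.334239) + (-0.334239)) = 1.273028.
With S = 4 species, ln S = 1.386294, so J = 1.273028/1.386294 = 0.918296, i.e. 0.9183 to 4 decimal places.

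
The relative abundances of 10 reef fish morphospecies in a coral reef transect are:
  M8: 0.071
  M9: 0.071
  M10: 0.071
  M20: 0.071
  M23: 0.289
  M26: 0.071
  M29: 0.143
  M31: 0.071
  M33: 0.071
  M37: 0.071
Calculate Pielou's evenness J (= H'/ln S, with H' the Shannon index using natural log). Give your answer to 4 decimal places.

H' = −Σ pᵢ ln pᵢ = −((-0.187800) + (-0.187800) + (-0.187800) + (-0.187800) + (-0.358744) + (-0.187800) + (-0.278122) + (-0.187800) + (-0.187800) + (-0.187800)) = 2.139269 (working shown to 6 dp, full precision carried).
With S = 10 species, ln S = 2.302585, so J = 2.139269/2.302585 = 0.929073, i.e. 0.9291 to 4 decimal places.

0.9291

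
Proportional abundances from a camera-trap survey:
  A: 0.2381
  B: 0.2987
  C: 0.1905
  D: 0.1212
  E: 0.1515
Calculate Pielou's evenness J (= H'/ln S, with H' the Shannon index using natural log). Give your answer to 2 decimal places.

0.97

H' = −Σ pᵢ ln pᵢ = −((-0.3417) + (-0.3609) + (-0.3159) + (-0.2558) + (-0.2859)) = 1.5602 (working shown to 4 dp, full precision carried).
With S = 5 species, ln S = 1.6094, so J = 1.5602/1.6094 = 0.9694, i.e. 0.97 to 2 decimal places.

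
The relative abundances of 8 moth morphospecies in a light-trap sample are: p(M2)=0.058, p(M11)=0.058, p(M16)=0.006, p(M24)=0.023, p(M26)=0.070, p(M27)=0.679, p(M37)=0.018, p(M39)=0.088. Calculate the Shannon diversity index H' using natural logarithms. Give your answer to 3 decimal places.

1.183

Each pᵢ ln pᵢ term (working shown to 5 dp, full precision carried): 0.058×(-2.84731)=-0.16514, 0.058×(-2.84731)=-0.16514, 0.006×(-5.11600)=-0.03070, 0.023×(-3.77226)=-0.08676, 0.07×(-2.65926)=-0.18615, 0.679×(-0.38713)=-0.26286, 0.018×(-4.01738)=-0.07231, 0.088×(-2.43042)=-0.21388.
Sum = -1.18295, so H' = 1.183.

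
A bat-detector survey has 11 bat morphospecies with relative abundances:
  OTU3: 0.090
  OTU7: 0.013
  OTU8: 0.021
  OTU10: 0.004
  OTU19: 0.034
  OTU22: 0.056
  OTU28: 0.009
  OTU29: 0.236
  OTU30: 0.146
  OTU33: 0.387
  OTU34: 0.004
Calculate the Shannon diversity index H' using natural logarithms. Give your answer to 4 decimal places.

1.7063

Each pᵢ ln pᵢ term (working shown to 6 dp, full precision carried): 0.09×(-2.407946)=-0.216715, 0.013×(-4.342806)=-0.056456, 0.021×(-3.863233)=-0.081128, 0.004×(-5.521461)=-0.022086, 0.034×(-3.381395)=-0.114967, 0.056×(-2.882404)=-0.161415, 0.009×(-4.710531)=-0.042395, 0.236×(-1.443923)=-0.340766, 0.146×(-1.924149)=-0.280926, 0.387×(-0.949331)=-0.367391, 0.004×(-5.521461)=-0.022086.
Sum = -1.706331, so H' = 1.7063.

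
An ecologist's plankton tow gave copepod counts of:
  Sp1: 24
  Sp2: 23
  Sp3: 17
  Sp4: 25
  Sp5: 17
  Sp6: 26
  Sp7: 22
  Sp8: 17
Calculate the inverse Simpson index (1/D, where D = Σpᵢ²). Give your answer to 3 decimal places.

7.783

Total N = 24+23+17+25+17+26+22+17 = 171, so the proportions are 0.1403509, 0.1345029, 0.0994152, 0.1461988, 0.0994152, 0.1520468, 0.128655, 0.0994152 (working shown to 7 dp, full precision carried).
D = 0.1403509² + 0.1345029² + 0.0994152² + 0.1461988² + 0.0994152² + 0.1520468² + 0.128655² + 0.0994152² = 0.0196984 + 0.0180910 + 0.0098834 + 0.0213741 + 0.0098834 + 0.0231182 + 0.0165521 + 0.0098834 = 0.1284840.
So 1/D = 7.78307, i.e. 7.783 to 3 decimal places.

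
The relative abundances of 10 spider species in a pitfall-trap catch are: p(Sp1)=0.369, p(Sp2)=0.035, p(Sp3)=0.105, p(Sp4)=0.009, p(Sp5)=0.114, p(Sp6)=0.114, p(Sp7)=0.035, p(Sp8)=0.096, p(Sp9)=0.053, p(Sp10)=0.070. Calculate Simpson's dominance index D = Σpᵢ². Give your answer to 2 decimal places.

0.19

D = 0.369² + 0.035² + 0.105² + 0.009² + 0.114² + 0.114² + 0.035² + 0.096² + 0.053² + 0.07² = 0.1362 + 0.0012 + 0.0110 + 0.0001 + 0.0130 + 0.0130 + 0.0012 + 0.0092 + 0.0028 + 0.0049 = 0.1926 (working shown to 4 dp, full precision carried).
To 2 decimal places, D = 0.19.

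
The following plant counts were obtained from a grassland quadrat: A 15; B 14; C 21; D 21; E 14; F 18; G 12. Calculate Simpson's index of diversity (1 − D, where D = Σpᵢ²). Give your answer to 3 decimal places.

Total N = 15+14+21+21+14+18+12 = 115, so the proportions are 0.13043, 0.12174, 0.18261, 0.18261, 0.12174, 0.15652, 0.10435 (working shown to 5 dp, full precision carried).
D = 0.13043² + 0.12174² + 0.18261² + 0.18261² + 0.12174² + 0.15652² + 0.10435² = 0.01701 + 0.01482 + 0.03335 + 0.03335 + 0.01482 + 0.02450 + 0.01089 = 0.14873.
So 1 − D = 0.85127, i.e. 0.851 to 3 decimal places.

0.851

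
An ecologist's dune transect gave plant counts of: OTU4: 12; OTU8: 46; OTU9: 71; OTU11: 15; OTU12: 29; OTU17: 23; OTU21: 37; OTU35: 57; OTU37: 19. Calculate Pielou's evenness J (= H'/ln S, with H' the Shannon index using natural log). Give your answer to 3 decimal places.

Total N = 12+46+71+15+29+23+37+57+19 = 309, so the proportions are 0.03883, 0.14887, 0.22977, 0.04854, 0.09385, 0.07443, 0.11974, 0.18447, 0.06149 (working shown to 5 dp, full precision carried).
H' = −Σ pᵢ ln pᵢ = −((-0.12615) + (-0.28355) + (-0.33792) + (-0.14686) + (-0.22206) + (-0.19337) + (-0.25414) + (-0.31180) + (-0.17149)) = 2.04733.
With S = 9 species, ln S = 2.19722, so J = 2.04733/2.19722 = 0.93178, i.e. 0.932 to 3 decimal places.

0.932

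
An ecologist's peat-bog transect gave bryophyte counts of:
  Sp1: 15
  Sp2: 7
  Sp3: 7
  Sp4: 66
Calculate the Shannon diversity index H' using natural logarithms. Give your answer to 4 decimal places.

Total N = 15+7+7+66 = 95, so the proportions are 0.157895, 0.073684, 0.073684, 0.694737 (working shown to 6 dp, full precision carried).
Each pᵢ ln pᵢ term: 0.157895×(-1.845827)=-0.291446, 0.073684×(-2.607967)=-0.192166, 0.073684×(-2.607967)=-0.192166, 0.694737×(-0.364222)=-0.253039.
Sum = -0.928817, so H' = 0.9288.

0.9288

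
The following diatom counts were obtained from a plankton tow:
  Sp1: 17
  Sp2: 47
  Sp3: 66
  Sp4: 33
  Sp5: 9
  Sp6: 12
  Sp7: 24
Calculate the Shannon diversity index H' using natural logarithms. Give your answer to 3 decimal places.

1.747

Total N = 17+47+66+33+9+12+24 = 208, so the proportions are 0.08173, 0.22596, 0.31731, 0.15865, 0.04327, 0.05769, 0.11538 (working shown to 5 dp, full precision carried).
Each pᵢ ln pᵢ term: 0.08173×(-2.50432)=-0.20468, 0.22596×(-1.48739)=-0.33609, 0.31731×(-1.14788)=-0.36423, 0.15865×(-1.84103)=-0.29209, 0.04327×(-3.14031)=-0.13588, 0.05769×(-2.85263)=-0.16457, 0.11538×(-2.15948)=-0.24917.
Sum = -1.74672, so H' = 1.747.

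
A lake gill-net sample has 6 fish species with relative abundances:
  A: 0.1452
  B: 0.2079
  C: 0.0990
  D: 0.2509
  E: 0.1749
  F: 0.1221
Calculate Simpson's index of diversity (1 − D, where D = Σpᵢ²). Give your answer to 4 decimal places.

0.8174

D = 0.1452² + 0.2079² + 0.099² + 0.2509² + 0.1749² + 0.1221² = 0.021083 + 0.043222 + 0.009801 + 0.062951 + 0.030590 + 0.014908 = 0.182556 (working shown to 6 dp, full precision carried).
So 1 − D = 0.817444, i.e. 0.8174 to 4 decimal places.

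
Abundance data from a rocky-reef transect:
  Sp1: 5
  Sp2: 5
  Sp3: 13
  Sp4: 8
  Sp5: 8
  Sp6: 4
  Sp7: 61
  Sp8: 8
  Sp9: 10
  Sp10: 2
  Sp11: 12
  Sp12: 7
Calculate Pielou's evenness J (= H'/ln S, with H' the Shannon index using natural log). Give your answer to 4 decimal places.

0.8054

Total N = 5+5+13+8+8+4+61+8+10+2+12+7 = 143, so the proportions are 0.034965, 0.034965, 0.090909, 0.055944, 0.055944, 0.027972, 0.426573, 0.055944, 0.06993, 0.013986, 0.083916, 0.048951 (working shown to 6 dp, full precision carried).
H' = −Σ pᵢ ln pᵢ = −((-0.117252) + (-0.117252) + (-0.217990) + (-0.161309) + (-0.161309) + (-0.100043) + (-0.363428) + (-0.161309) + (-0.186032) + (-0.059716) + (-0.207939) + (-0.147682)) = 2.001263.
With S = 12 species, ln S = 2.484907, so J = 2.001263/2.484907 = 0.805367, i.e. 0.8054 to 4 decimal places.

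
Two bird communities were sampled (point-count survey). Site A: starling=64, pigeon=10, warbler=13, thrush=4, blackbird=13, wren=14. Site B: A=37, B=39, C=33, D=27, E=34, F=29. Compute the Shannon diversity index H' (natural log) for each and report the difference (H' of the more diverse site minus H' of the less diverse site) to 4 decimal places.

Site A: N=118, proportions 0.542373, 0.084746, 0.110169, 0.033898, 0.110169, 0.118644, giving H' = 1.394625 (working shown to 6 dp, full precision carried).
Site B: N=199, proportions 0.18593, 0.19598, 0.165829, 0.135678, 0.170854, 0.145729, giving H' = 1.783742.
Difference = |1.394625 − 1.783742| = 0.389117, i.e. 0.3891 to 4 decimal places.

0.3891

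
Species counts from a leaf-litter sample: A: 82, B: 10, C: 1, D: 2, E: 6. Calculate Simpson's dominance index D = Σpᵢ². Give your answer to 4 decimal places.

0.6730

Total N = 82+10+1+2+6 = 101, so the proportions are 0.811881, 0.09901, 0.009901, 0.019802, 0.059406 (working shown to 6 dp, full precision carried).
D = 0.811881² + 0.09901² + 0.009901² + 0.019802² + 0.059406² = 0.659151 + 0.009803 + 0.000098 + 0.000392 + 0.003529 = 0.672973.
To 4 decimal places, D = 0.6730.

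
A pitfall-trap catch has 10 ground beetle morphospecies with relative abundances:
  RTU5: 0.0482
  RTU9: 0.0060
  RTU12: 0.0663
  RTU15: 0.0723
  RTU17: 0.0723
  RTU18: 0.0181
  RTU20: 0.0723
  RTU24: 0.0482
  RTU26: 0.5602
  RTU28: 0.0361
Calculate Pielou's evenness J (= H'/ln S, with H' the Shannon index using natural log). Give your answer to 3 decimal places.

H' = −Σ pᵢ ln pᵢ = −((-0.14616) + (-0.03070) + (-0.17991) + (-0.18993) + (-0.18993) + (-0.07261) + (-0.18993) + (-0.14616) + (-0.32461) + (-0.11990)) = 1.58984 (working shown to 5 dp, full precision carried).
With S = 10 species, ln S = 2.30259, so J = 1.58984/2.30259 = 0.69046, i.e. 0.690 to 3 decimal places.

0.690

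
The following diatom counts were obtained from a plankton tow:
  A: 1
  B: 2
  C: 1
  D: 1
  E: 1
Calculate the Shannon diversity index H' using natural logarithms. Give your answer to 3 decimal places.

Total N = 1+2+1+1+1 = 6, so the proportions are 0.16667, 0.33333, 0.16667, 0.16667, 0.16667 (working shown to 5 dp, full precision carried).
Each pᵢ ln pᵢ term: 0.16667×(-1.79176)=-0.29863, 0.33333×(-1.09861)=-0.36620, 0.16667×(-1.79176)=-0.29863, 0.16667×(-1.79176)=-0.29863, 0.16667×(-1.79176)=-0.29863.
Sum = -1.56071, so H' = 1.561.

1.561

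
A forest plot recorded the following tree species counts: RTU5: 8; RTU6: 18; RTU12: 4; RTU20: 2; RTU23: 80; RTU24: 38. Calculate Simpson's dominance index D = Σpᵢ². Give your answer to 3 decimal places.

Total N = 8+18+4+2+80+38 = 150, so the proportions are 0.05333, 0.12, 0.02667, 0.01333, 0.53333, 0.25333 (working shown to 5 dp, full precision carried).
D = 0.05333² + 0.12² + 0.02667² + 0.01333² + 0.53333² + 0.25333² = 0.00284 + 0.01440 + 0.00071 + 0.00018 + 0.28444 + 0.06418 = 0.36676.
To 3 decimal places, D = 0.367.

0.367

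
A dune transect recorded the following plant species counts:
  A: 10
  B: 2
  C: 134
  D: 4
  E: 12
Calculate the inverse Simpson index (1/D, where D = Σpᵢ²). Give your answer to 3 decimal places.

Total N = 10+2+134+4+12 = 162, so the proportions are 0.061728, 0.012346, 0.82716, 0.024691, 0.074074 (working shown to 6 dp, full precision carried).
D = 0.061728² + 0.012346² + 0.82716² + 0.024691² + 0.074074² = 0.003810 + 0.000152 + 0.684194 + 0.000610 + 0.005487 = 0.694254.
So 1/D = 1.44040, i.e. 1.440 to 3 decimal places.

1.440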